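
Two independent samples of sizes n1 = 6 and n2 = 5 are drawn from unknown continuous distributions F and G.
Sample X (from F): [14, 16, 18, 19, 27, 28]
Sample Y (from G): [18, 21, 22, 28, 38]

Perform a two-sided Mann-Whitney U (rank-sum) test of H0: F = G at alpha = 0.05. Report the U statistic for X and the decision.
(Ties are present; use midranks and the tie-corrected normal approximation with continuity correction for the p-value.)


Step 1: Combine and sort all 11 observations; assign midranks.
sorted (value, group): (14,X), (16,X), (18,X), (18,Y), (19,X), (21,Y), (22,Y), (27,X), (28,X), (28,Y), (38,Y)
ranks: 14->1, 16->2, 18->3.5, 18->3.5, 19->5, 21->6, 22->7, 27->8, 28->9.5, 28->9.5, 38->11
Step 2: Rank sum for X: R1 = 1 + 2 + 3.5 + 5 + 8 + 9.5 = 29.
Step 3: U_X = R1 - n1(n1+1)/2 = 29 - 6*7/2 = 29 - 21 = 8.
       U_Y = n1*n2 - U_X = 30 - 8 = 22.
Step 4: Ties are present, so use the tie-corrected normal approximation (with continuity correction) for the p-value.
Step 5: p-value = 0.233197; compare to alpha = 0.05. fail to reject H0.

U_X = 8, p = 0.233197, fail to reject H0 at alpha = 0.05.


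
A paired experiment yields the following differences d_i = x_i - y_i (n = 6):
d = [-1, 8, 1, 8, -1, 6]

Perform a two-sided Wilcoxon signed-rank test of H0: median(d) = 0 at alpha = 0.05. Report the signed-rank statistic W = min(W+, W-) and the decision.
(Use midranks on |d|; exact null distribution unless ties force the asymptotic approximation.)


Step 1: Drop any zero differences (none here) and take |d_i|.
|d| = [1, 8, 1, 8, 1, 6]
Step 2: Midrank |d_i| (ties get averaged ranks).
ranks: |1|->2, |8|->5.5, |1|->2, |8|->5.5, |1|->2, |6|->4
Step 3: Attach original signs; sum ranks with positive sign and with negative sign.
W+ = 5.5 + 2 + 5.5 + 4 = 17
W- = 2 + 2 = 4
(Check: W+ + W- = 21 should equal n(n+1)/2 = 21.)
Step 4: Test statistic W = min(W+, W-) = 4.
Step 5: Ties in |d|, so use the tie-corrected normal approximation.
        E[W] = n(n+1)/4 = 6*7/4 = 10.5.
        Tie groups: |d|=1 (t=3), |d|=8 (t=2); sum(t^3 - t) = 30.
        Var[W] = n(n+1)(2n+1)/24 - sum(t^3-t)/48 = 546/24 - 30/48 = 22.125.
        z = (W - E[W]) / sqrt(Var[W]) = (4 - 10.5) / 4.7037 = -1.3819.
        Two-sided p = 2*Phi(z) = 0.167007.
Step 6: alpha = 0.05. fail to reject H0.

W+ = 17, W- = 4, W = min = 4, p = 0.167007, fail to reject H0.


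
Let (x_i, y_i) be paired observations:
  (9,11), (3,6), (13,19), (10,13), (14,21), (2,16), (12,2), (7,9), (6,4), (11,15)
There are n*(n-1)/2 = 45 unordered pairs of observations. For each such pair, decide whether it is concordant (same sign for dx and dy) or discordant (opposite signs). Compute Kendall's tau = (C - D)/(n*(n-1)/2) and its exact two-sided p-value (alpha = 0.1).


Step 1: Enumerate the 45 unordered pairs (i,j) with i<j and classify each by sign(x_j-x_i) * sign(y_j-y_i).
  (1,2):dx=-6,dy=-5->C; (1,3):dx=+4,dy=+8->C; (1,4):dx=+1,dy=+2->C; (1,5):dx=+5,dy=+10->C
  (1,6):dx=-7,dy=+5->D; (1,7):dx=+3,dy=-9->D; (1,8):dx=-2,dy=-2->C; (1,9):dx=-3,dy=-7->C
  (1,10):dx=+2,dy=+4->C; (2,3):dx=+10,dy=+13->C; (2,4):dx=+7,dy=+7->C; (2,5):dx=+11,dy=+15->C
  (2,6):dx=-1,dy=+10->D; (2,7):dx=+9,dy=-4->D; (2,8):dx=+4,dy=+3->C; (2,9):dx=+3,dy=-2->D
  (2,10):dx=+8,dy=+9->C; (3,4):dx=-3,dy=-6->C; (3,5):dx=+1,dy=+2->C; (3,6):dx=-11,dy=-3->C
  (3,7):dx=-1,dy=-17->C; (3,8):dx=-6,dy=-10->C; (3,9):dx=-7,dy=-15->C; (3,10):dx=-2,dy=-4->C
  (4,5):dx=+4,dy=+8->C; (4,6):dx=-8,dy=+3->D; (4,7):dx=+2,dy=-11->D; (4,8):dx=-3,dy=-4->C
  (4,9):dx=-4,dy=-9->C; (4,10):dx=+1,dy=+2->C; (5,6):dx=-12,dy=-5->C; (5,7):dx=-2,dy=-19->C
  (5,8):dx=-7,dy=-12->C; (5,9):dx=-8,dy=-17->C; (5,10):dx=-3,dy=-6->C; (6,7):dx=+10,dy=-14->D
  (6,8):dx=+5,dy=-7->D; (6,9):dx=+4,dy=-12->D; (6,10):dx=+9,dy=-1->D; (7,8):dx=-5,dy=+7->D
  (7,9):dx=-6,dy=+2->D; (7,10):dx=-1,dy=+13->D; (8,9):dx=-1,dy=-5->C; (8,10):dx=+4,dy=+6->C
  (9,10):dx=+5,dy=+11->C
Step 2: C = 31, D = 14, total pairs = 45.
Step 3: tau = (C - D)/(n(n-1)/2) = (31 - 14)/45 = 0.377778.
Step 4: Exact two-sided p-value (enumerate n! = 3628800 permutations of y under H0): p = 0.155742.
Step 5: alpha = 0.1. fail to reject H0.

tau_b = 0.3778 (C=31, D=14), p = 0.155742, fail to reject H0.


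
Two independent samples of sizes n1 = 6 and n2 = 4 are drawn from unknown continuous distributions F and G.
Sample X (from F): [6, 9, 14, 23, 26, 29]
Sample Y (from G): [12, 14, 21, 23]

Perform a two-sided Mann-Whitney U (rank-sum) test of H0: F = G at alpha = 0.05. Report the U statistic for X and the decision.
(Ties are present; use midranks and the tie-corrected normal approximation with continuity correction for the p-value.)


Step 1: Combine and sort all 10 observations; assign midranks.
sorted (value, group): (6,X), (9,X), (12,Y), (14,X), (14,Y), (21,Y), (23,X), (23,Y), (26,X), (29,X)
ranks: 6->1, 9->2, 12->3, 14->4.5, 14->4.5, 21->6, 23->7.5, 23->7.5, 26->9, 29->10
Step 2: Rank sum for X: R1 = 1 + 2 + 4.5 + 7.5 + 9 + 10 = 34.
Step 3: U_X = R1 - n1(n1+1)/2 = 34 - 6*7/2 = 34 - 21 = 13.
       U_Y = n1*n2 - U_X = 24 - 13 = 11.
Step 4: Ties are present, so use the tie-corrected normal approximation (with continuity correction) for the p-value.
Step 5: p-value = 0.914589; compare to alpha = 0.05. fail to reject H0.

U_X = 13, p = 0.914589, fail to reject H0 at alpha = 0.05.


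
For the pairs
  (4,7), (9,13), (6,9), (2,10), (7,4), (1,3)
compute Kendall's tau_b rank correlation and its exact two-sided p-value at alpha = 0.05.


Step 1: Enumerate the 15 unordered pairs (i,j) with i<j and classify each by sign(x_j-x_i) * sign(y_j-y_i).
  (1,2):dx=+5,dy=+6->C; (1,3):dx=+2,dy=+2->C; (1,4):dx=-2,dy=+3->D; (1,5):dx=+3,dy=-3->D
  (1,6):dx=-3,dy=-4->C; (2,3):dx=-3,dy=-4->C; (2,4):dx=-7,dy=-3->C; (2,5):dx=-2,dy=-9->C
  (2,6):dx=-8,dy=-10->C; (3,4):dx=-4,dy=+1->D; (3,5):dx=+1,dy=-5->D; (3,6):dx=-5,dy=-6->C
  (4,5):dx=+5,dy=-6->D; (4,6):dx=-1,dy=-7->C; (5,6):dx=-6,dy=-1->C
Step 2: C = 10, D = 5, total pairs = 15.
Step 3: tau = (C - D)/(n(n-1)/2) = (10 - 5)/15 = 0.333333.
Step 4: Exact two-sided p-value (enumerate n! = 720 permutations of y under H0): p = 0.469444.
Step 5: alpha = 0.05. fail to reject H0.

tau_b = 0.3333 (C=10, D=5), p = 0.469444, fail to reject H0.


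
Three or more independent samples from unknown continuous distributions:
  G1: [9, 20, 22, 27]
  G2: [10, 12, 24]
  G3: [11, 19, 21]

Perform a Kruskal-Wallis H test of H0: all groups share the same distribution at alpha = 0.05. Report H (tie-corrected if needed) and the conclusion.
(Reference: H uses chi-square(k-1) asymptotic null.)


Step 1: Combine all N = 10 observations and assign midranks.
sorted (value, group, rank): (9,G1,1), (10,G2,2), (11,G3,3), (12,G2,4), (19,G3,5), (20,G1,6), (21,G3,7), (22,G1,8), (24,G2,9), (27,G1,10)
Step 2: Sum ranks within each group.
R_1 = 25 (n_1 = 4)
R_2 = 15 (n_2 = 3)
R_3 = 15 (n_3 = 3)
Step 3: H = 12/(N(N+1)) * sum(R_i^2/n_i) - 3(N+1)
     = 12/(10*11) * (25^2/4 + 15^2/3 + 15^2/3) - 3*11
     = 0.109091 * 306.25 - 33
     = 0.409091.
Step 4: No ties, so H is used without correction.
Step 5: Under H0, H ~ chi^2(2); p-value = 0.815018.
Step 6: alpha = 0.05. fail to reject H0.

H = 0.4091, df = 2, p = 0.815018, fail to reject H0.


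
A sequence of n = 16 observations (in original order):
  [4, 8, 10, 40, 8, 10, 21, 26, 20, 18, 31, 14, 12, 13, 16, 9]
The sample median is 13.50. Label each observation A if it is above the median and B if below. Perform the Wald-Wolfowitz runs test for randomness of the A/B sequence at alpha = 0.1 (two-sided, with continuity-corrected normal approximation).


Step 1: Compute median = 13.50; label A = above, B = below.
Labels in order: BBBABBAAAAAABBAB  (n_A = 8, n_B = 8)
Step 2: Count runs R = 7.
Step 3: Under H0 (random ordering), E[R] = 2*n_A*n_B/(n_A+n_B) + 1 = 2*8*8/16 + 1 = 9.0000.
        Var[R] = 2*n_A*n_B*(2*n_A*n_B - n_A - n_B) / ((n_A+n_B)^2 * (n_A+n_B-1)) = 14336/3840 = 3.7333.
        SD[R] = 1.9322.
Step 4: Continuity-corrected z = (R + 0.5 - E[R]) / SD[R] = (7 + 0.5 - 9.0000) / 1.9322 = -0.7763.
Step 5: Two-sided p-value via normal approximation = 2*(1 - Phi(|z|)) = 0.437558.
Step 6: alpha = 0.1. fail to reject H0.

R = 7, z = -0.7763, p = 0.437558, fail to reject H0.


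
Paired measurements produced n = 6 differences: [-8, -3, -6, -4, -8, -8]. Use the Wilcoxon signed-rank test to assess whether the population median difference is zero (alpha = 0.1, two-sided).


Step 1: Drop any zero differences (none here) and take |d_i|.
|d| = [8, 3, 6, 4, 8, 8]
Step 2: Midrank |d_i| (ties get averaged ranks).
ranks: |8|->5, |3|->1, |6|->3, |4|->2, |8|->5, |8|->5
Step 3: Attach original signs; sum ranks with positive sign and with negative sign.
W+ = 0 = 0
W- = 5 + 1 + 3 + 2 + 5 + 5 = 21
(Check: W+ + W- = 21 should equal n(n+1)/2 = 21.)
Step 4: Test statistic W = min(W+, W-) = 0.
Step 5: Ties in |d|, so use the tie-corrected normal approximation.
        E[W] = n(n+1)/4 = 6*7/4 = 10.5.
        Tie groups: |d|=8 (t=3); sum(t^3 - t) = 24.
        Var[W] = n(n+1)(2n+1)/24 - sum(t^3-t)/48 = 546/24 - 24/48 = 22.25.
        z = (W - E[W]) / sqrt(Var[W]) = (0 - 10.5) / 4.7170 = -2.2260.
        Two-sided p = 2*Phi(z) = 0.026014.
Step 6: alpha = 0.1. reject H0.

W+ = 0, W- = 21, W = min = 0, p = 0.026014, reject H0.


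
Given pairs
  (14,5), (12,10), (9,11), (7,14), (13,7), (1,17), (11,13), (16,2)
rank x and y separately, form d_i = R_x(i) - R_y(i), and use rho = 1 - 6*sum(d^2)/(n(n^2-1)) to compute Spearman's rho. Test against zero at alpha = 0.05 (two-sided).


Step 1: Rank x and y separately (midranks; no ties here).
rank(x): 14->7, 12->5, 9->3, 7->2, 13->6, 1->1, 11->4, 16->8
rank(y): 5->2, 10->4, 11->5, 14->7, 7->3, 17->8, 13->6, 2->1
Step 2: d_i = R_x(i) - R_y(i); compute d_i^2.
  (7-2)^2=25, (5-4)^2=1, (3-5)^2=4, (2-7)^2=25, (6-3)^2=9, (1-8)^2=49, (4-6)^2=4, (8-1)^2=49
sum(d^2) = 166.
Step 3: rho = 1 - 6*166 / (8*(8^2 - 1)) = 1 - 996/504 = -0.976190.
Step 4: Under H0, t = rho * sqrt((n-2)/(1-rho^2)) = -11.0235 ~ t(6).
Step 5: Two-sided p-value from the t-distribution with 6 df = 0.000033.
Step 6: alpha = 0.05. reject H0.

rho = -0.9762, p = 0.000033, reject H0 at alpha = 0.05.


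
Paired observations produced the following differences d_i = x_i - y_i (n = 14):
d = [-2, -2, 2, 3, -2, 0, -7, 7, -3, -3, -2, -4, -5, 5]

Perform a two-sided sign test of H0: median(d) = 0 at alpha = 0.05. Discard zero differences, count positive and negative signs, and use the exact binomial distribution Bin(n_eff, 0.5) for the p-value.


Step 1: Discard zero differences. Original n = 14; n_eff = number of nonzero differences = 13.
Nonzero differences (with sign): -2, -2, +2, +3, -2, -7, +7, -3, -3, -2, -4, -5, +5
Step 2: Count signs: positive = 4, negative = 9.
Step 3: Under H0: P(positive) = 0.5, so the number of positives S ~ Bin(13, 0.5).
Step 4: Two-sided exact p-value = sum of Bin(13,0.5) probabilities at or below the observed probability = 0.266846.
Step 5: alpha = 0.05. fail to reject H0.

n_eff = 13, pos = 4, neg = 9, p = 0.266846, fail to reject H0.


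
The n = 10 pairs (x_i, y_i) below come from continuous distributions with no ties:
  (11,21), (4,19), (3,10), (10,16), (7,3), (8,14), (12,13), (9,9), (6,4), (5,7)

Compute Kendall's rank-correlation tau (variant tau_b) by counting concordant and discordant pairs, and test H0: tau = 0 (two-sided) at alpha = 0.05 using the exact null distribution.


Step 1: Enumerate the 45 unordered pairs (i,j) with i<j and classify each by sign(x_j-x_i) * sign(y_j-y_i).
  (1,2):dx=-7,dy=-2->C; (1,3):dx=-8,dy=-11->C; (1,4):dx=-1,dy=-5->C; (1,5):dx=-4,dy=-18->C
  (1,6):dx=-3,dy=-7->C; (1,7):dx=+1,dy=-8->D; (1,8):dx=-2,dy=-12->C; (1,9):dx=-5,dy=-17->C
  (1,10):dx=-6,dy=-14->C; (2,3):dx=-1,dy=-9->C; (2,4):dx=+6,dy=-3->D; (2,5):dx=+3,dy=-16->D
  (2,6):dx=+4,dy=-5->D; (2,7):dx=+8,dy=-6->D; (2,8):dx=+5,dy=-10->D; (2,9):dx=+2,dy=-15->D
  (2,10):dx=+1,dy=-12->D; (3,4):dx=+7,dy=+6->C; (3,5):dx=+4,dy=-7->D; (3,6):dx=+5,dy=+4->C
  (3,7):dx=+9,dy=+3->C; (3,8):dx=+6,dy=-1->D; (3,9):dx=+3,dy=-6->D; (3,10):dx=+2,dy=-3->D
  (4,5):dx=-3,dy=-13->C; (4,6):dx=-2,dy=-2->C; (4,7):dx=+2,dy=-3->D; (4,8):dx=-1,dy=-7->C
  (4,9):dx=-4,dy=-12->C; (4,10):dx=-5,dy=-9->C; (5,6):dx=+1,dy=+11->C; (5,7):dx=+5,dy=+10->C
  (5,8):dx=+2,dy=+6->C; (5,9):dx=-1,dy=+1->D; (5,10):dx=-2,dy=+4->D; (6,7):dx=+4,dy=-1->D
  (6,8):dx=+1,dy=-5->D; (6,9):dx=-2,dy=-10->C; (6,10):dx=-3,dy=-7->C; (7,8):dx=-3,dy=-4->C
  (7,9):dx=-6,dy=-9->C; (7,10):dx=-7,dy=-6->C; (8,9):dx=-3,dy=-5->C; (8,10):dx=-4,dy=-2->C
  (9,10):dx=-1,dy=+3->D
Step 2: C = 27, D = 18, total pairs = 45.
Step 3: tau = (C - D)/(n(n-1)/2) = (27 - 18)/45 = 0.200000.
Step 4: Exact two-sided p-value (enumerate n! = 3628800 permutations of y under H0): p = 0.484313.
Step 5: alpha = 0.05. fail to reject H0.

tau_b = 0.2000 (C=27, D=18), p = 0.484313, fail to reject H0.


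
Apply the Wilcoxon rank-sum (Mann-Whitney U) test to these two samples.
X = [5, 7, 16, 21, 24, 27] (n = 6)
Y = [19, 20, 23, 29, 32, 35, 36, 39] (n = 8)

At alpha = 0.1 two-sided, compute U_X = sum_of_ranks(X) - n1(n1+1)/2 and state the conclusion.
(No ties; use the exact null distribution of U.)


Step 1: Combine and sort all 14 observations; assign midranks.
sorted (value, group): (5,X), (7,X), (16,X), (19,Y), (20,Y), (21,X), (23,Y), (24,X), (27,X), (29,Y), (32,Y), (35,Y), (36,Y), (39,Y)
ranks: 5->1, 7->2, 16->3, 19->4, 20->5, 21->6, 23->7, 24->8, 27->9, 29->10, 32->11, 35->12, 36->13, 39->14
Step 2: Rank sum for X: R1 = 1 + 2 + 3 + 6 + 8 + 9 = 29.
Step 3: U_X = R1 - n1(n1+1)/2 = 29 - 6*7/2 = 29 - 21 = 8.
       U_Y = n1*n2 - U_X = 48 - 8 = 40.
Step 4: No ties, so the exact null distribution of U (based on enumerating the C(14,6) = 3003 equally likely rank assignments) gives the two-sided p-value.
Step 5: p-value = 0.042624; compare to alpha = 0.1. reject H0.

U_X = 8, p = 0.042624, reject H0 at alpha = 0.1.


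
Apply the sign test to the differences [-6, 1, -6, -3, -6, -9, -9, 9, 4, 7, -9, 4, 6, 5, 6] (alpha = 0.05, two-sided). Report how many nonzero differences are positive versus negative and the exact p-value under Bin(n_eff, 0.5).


Step 1: Discard zero differences. Original n = 15; n_eff = number of nonzero differences = 15.
Nonzero differences (with sign): -6, +1, -6, -3, -6, -9, -9, +9, +4, +7, -9, +4, +6, +5, +6
Step 2: Count signs: positive = 8, negative = 7.
Step 3: Under H0: P(positive) = 0.5, so the number of positives S ~ Bin(15, 0.5).
Step 4: Two-sided exact p-value = sum of Bin(15,0.5) probabilities at or below the observed probability = 1.000000.
Step 5: alpha = 0.05. fail to reject H0.

n_eff = 15, pos = 8, neg = 7, p = 1.000000, fail to reject H0.


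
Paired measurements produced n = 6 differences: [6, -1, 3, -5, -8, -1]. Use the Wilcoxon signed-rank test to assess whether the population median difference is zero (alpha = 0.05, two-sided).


Step 1: Drop any zero differences (none here) and take |d_i|.
|d| = [6, 1, 3, 5, 8, 1]
Step 2: Midrank |d_i| (ties get averaged ranks).
ranks: |6|->5, |1|->1.5, |3|->3, |5|->4, |8|->6, |1|->1.5
Step 3: Attach original signs; sum ranks with positive sign and with negative sign.
W+ = 5 + 3 = 8
W- = 1.5 + 4 + 6 + 1.5 = 13
(Check: W+ + W- = 21 should equal n(n+1)/2 = 21.)
Step 4: Test statistic W = min(W+, W-) = 8.
Step 5: Ties in |d|, so use the tie-corrected normal approximation.
        E[W] = n(n+1)/4 = 6*7/4 = 10.5.
        Tie groups: |d|=1 (t=2); sum(t^3 - t) = 6.
        Var[W] = n(n+1)(2n+1)/24 - sum(t^3-t)/48 = 546/24 - 6/48 = 22.625.
        z = (W - E[W]) / sqrt(Var[W]) = (8 - 10.5) / 4.7566 = -0.5256.
        Two-sided p = 2*Phi(z) = 0.599174.
Step 6: alpha = 0.05. fail to reject H0.

W+ = 8, W- = 13, W = min = 8, p = 0.599174, fail to reject H0.


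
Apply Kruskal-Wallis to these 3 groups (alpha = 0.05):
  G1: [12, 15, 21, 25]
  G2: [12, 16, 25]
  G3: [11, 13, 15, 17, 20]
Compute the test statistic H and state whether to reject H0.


Step 1: Combine all N = 12 observations and assign midranks.
sorted (value, group, rank): (11,G3,1), (12,G1,2.5), (12,G2,2.5), (13,G3,4), (15,G1,5.5), (15,G3,5.5), (16,G2,7), (17,G3,8), (20,G3,9), (21,G1,10), (25,G1,11.5), (25,G2,11.5)
Step 2: Sum ranks within each group.
R_1 = 29.5 (n_1 = 4)
R_2 = 21 (n_2 = 3)
R_3 = 27.5 (n_3 = 5)
Step 3: H = 12/(N(N+1)) * sum(R_i^2/n_i) - 3(N+1)
     = 12/(12*13) * (29.5^2/4 + 21^2/3 + 27.5^2/5) - 3*13
     = 0.076923 * 515.812 - 39
     = 0.677885.
Step 4: Ties present; correction factor C = 1 - 18/(12^3 - 12) = 0.989510. Corrected H = 0.677885 / 0.989510 = 0.685071.
Step 5: Under H0, H ~ chi^2(2); p-value = 0.709968.
Step 6: alpha = 0.05. fail to reject H0.

H = 0.6851, df = 2, p = 0.709968, fail to reject H0.


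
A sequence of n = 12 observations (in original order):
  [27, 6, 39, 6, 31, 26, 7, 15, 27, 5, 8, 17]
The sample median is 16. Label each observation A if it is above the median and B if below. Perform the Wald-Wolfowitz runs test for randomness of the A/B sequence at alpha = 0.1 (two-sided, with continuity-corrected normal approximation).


Step 1: Compute median = 16; label A = above, B = below.
Labels in order: ABABAABBABBA  (n_A = 6, n_B = 6)
Step 2: Count runs R = 9.
Step 3: Under H0 (random ordering), E[R] = 2*n_A*n_B/(n_A+n_B) + 1 = 2*6*6/12 + 1 = 7.0000.
        Var[R] = 2*n_A*n_B*(2*n_A*n_B - n_A - n_B) / ((n_A+n_B)^2 * (n_A+n_B-1)) = 4320/1584 = 2.7273.
        SD[R] = 1.6514.
Step 4: Continuity-corrected z = (R - 0.5 - E[R]) / SD[R] = (9 - 0.5 - 7.0000) / 1.6514 = 0.9083.
Step 5: Two-sided p-value via normal approximation = 2*(1 - Phi(|z|)) = 0.363722.
Step 6: alpha = 0.1. fail to reject H0.

R = 9, z = 0.9083, p = 0.363722, fail to reject H0.


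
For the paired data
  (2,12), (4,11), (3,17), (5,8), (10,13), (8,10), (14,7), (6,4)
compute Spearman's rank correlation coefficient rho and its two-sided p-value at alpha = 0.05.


Step 1: Rank x and y separately (midranks; no ties here).
rank(x): 2->1, 4->3, 3->2, 5->4, 10->7, 8->6, 14->8, 6->5
rank(y): 12->6, 11->5, 17->8, 8->3, 13->7, 10->4, 7->2, 4->1
Step 2: d_i = R_x(i) - R_y(i); compute d_i^2.
  (1-6)^2=25, (3-5)^2=4, (2-8)^2=36, (4-3)^2=1, (7-7)^2=0, (6-4)^2=4, (8-2)^2=36, (5-1)^2=16
sum(d^2) = 122.
Step 3: rho = 1 - 6*122 / (8*(8^2 - 1)) = 1 - 732/504 = -0.452381.
Step 4: Under H0, t = rho * sqrt((n-2)/(1-rho^2)) = -1.2425 ~ t(6).
Step 5: Two-sided p-value from the t-distribution with 6 df = 0.260405.
Step 6: alpha = 0.05. fail to reject H0.

rho = -0.4524, p = 0.260405, fail to reject H0 at alpha = 0.05.


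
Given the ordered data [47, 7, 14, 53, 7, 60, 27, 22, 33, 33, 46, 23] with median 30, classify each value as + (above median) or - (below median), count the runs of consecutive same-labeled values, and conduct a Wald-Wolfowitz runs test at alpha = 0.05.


Step 1: Compute median = 30; label A = above, B = below.
Labels in order: ABBABABBAAAB  (n_A = 6, n_B = 6)
Step 2: Count runs R = 8.
Step 3: Under H0 (random ordering), E[R] = 2*n_A*n_B/(n_A+n_B) + 1 = 2*6*6/12 + 1 = 7.0000.
        Var[R] = 2*n_A*n_B*(2*n_A*n_B - n_A - n_B) / ((n_A+n_B)^2 * (n_A+n_B-1)) = 4320/1584 = 2.7273.
        SD[R] = 1.6514.
Step 4: Continuity-corrected z = (R - 0.5 - E[R]) / SD[R] = (8 - 0.5 - 7.0000) / 1.6514 = 0.3028.
Step 5: Two-sided p-value via normal approximation = 2*(1 - Phi(|z|)) = 0.762069.
Step 6: alpha = 0.05. fail to reject H0.

R = 8, z = 0.3028, p = 0.762069, fail to reject H0.


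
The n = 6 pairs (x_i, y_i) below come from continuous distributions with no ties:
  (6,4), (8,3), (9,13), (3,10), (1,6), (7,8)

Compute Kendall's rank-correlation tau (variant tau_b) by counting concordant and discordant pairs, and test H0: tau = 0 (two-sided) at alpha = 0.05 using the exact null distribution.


Step 1: Enumerate the 15 unordered pairs (i,j) with i<j and classify each by sign(x_j-x_i) * sign(y_j-y_i).
  (1,2):dx=+2,dy=-1->D; (1,3):dx=+3,dy=+9->C; (1,4):dx=-3,dy=+6->D; (1,5):dx=-5,dy=+2->D
  (1,6):dx=+1,dy=+4->C; (2,3):dx=+1,dy=+10->C; (2,4):dx=-5,dy=+7->D; (2,5):dx=-7,dy=+3->D
  (2,6):dx=-1,dy=+5->D; (3,4):dx=-6,dy=-3->C; (3,5):dx=-8,dy=-7->C; (3,6):dx=-2,dy=-5->C
  (4,5):dx=-2,dy=-4->C; (4,6):dx=+4,dy=-2->D; (5,6):dx=+6,dy=+2->C
Step 2: C = 8, D = 7, total pairs = 15.
Step 3: tau = (C - D)/(n(n-1)/2) = (8 - 7)/15 = 0.066667.
Step 4: Exact two-sided p-value (enumerate n! = 720 permutations of y under H0): p = 1.000000.
Step 5: alpha = 0.05. fail to reject H0.

tau_b = 0.0667 (C=8, D=7), p = 1.000000, fail to reject H0.


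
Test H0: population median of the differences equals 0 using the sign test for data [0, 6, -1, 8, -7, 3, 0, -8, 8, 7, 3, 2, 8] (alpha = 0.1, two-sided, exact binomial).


Step 1: Discard zero differences. Original n = 13; n_eff = number of nonzero differences = 11.
Nonzero differences (with sign): +6, -1, +8, -7, +3, -8, +8, +7, +3, +2, +8
Step 2: Count signs: positive = 8, negative = 3.
Step 3: Under H0: P(positive) = 0.5, so the number of positives S ~ Bin(11, 0.5).
Step 4: Two-sided exact p-value = sum of Bin(11,0.5) probabilities at or below the observed probability = 0.226562.
Step 5: alpha = 0.1. fail to reject H0.

n_eff = 11, pos = 8, neg = 3, p = 0.226562, fail to reject H0.


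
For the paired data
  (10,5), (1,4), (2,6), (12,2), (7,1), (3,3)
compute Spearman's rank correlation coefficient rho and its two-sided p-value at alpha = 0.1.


Step 1: Rank x and y separately (midranks; no ties here).
rank(x): 10->5, 1->1, 2->2, 12->6, 7->4, 3->3
rank(y): 5->5, 4->4, 6->6, 2->2, 1->1, 3->3
Step 2: d_i = R_x(i) - R_y(i); compute d_i^2.
  (5-5)^2=0, (1-4)^2=9, (2-6)^2=16, (6-2)^2=16, (4-1)^2=9, (3-3)^2=0
sum(d^2) = 50.
Step 3: rho = 1 - 6*50 / (6*(6^2 - 1)) = 1 - 300/210 = -0.428571.
Step 4: Under H0, t = rho * sqrt((n-2)/(1-rho^2)) = -0.9487 ~ t(4).
Step 5: Two-sided p-value from the t-distribution with 4 df = 0.396501.
Step 6: alpha = 0.1. fail to reject H0.

rho = -0.4286, p = 0.396501, fail to reject H0 at alpha = 0.1.


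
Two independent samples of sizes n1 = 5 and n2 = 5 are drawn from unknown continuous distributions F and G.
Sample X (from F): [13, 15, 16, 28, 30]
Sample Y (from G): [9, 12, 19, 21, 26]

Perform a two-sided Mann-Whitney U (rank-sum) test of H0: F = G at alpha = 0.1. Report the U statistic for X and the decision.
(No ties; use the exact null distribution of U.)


Step 1: Combine and sort all 10 observations; assign midranks.
sorted (value, group): (9,Y), (12,Y), (13,X), (15,X), (16,X), (19,Y), (21,Y), (26,Y), (28,X), (30,X)
ranks: 9->1, 12->2, 13->3, 15->4, 16->5, 19->6, 21->7, 26->8, 28->9, 30->10
Step 2: Rank sum for X: R1 = 3 + 4 + 5 + 9 + 10 = 31.
Step 3: U_X = R1 - n1(n1+1)/2 = 31 - 5*6/2 = 31 - 15 = 16.
       U_Y = n1*n2 - U_X = 25 - 16 = 9.
Step 4: No ties, so the exact null distribution of U (based on enumerating the C(10,5) = 252 equally likely rank assignments) gives the two-sided p-value.
Step 5: p-value = 0.547619; compare to alpha = 0.1. fail to reject H0.

U_X = 16, p = 0.547619, fail to reject H0 at alpha = 0.1.


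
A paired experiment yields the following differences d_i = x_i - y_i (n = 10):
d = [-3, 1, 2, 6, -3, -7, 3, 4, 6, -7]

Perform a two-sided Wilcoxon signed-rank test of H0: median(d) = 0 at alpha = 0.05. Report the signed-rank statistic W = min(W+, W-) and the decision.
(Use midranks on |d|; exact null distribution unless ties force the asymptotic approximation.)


Step 1: Drop any zero differences (none here) and take |d_i|.
|d| = [3, 1, 2, 6, 3, 7, 3, 4, 6, 7]
Step 2: Midrank |d_i| (ties get averaged ranks).
ranks: |3|->4, |1|->1, |2|->2, |6|->7.5, |3|->4, |7|->9.5, |3|->4, |4|->6, |6|->7.5, |7|->9.5
Step 3: Attach original signs; sum ranks with positive sign and with negative sign.
W+ = 1 + 2 + 7.5 + 4 + 6 + 7.5 = 28
W- = 4 + 4 + 9.5 + 9.5 = 27
(Check: W+ + W- = 55 should equal n(n+1)/2 = 55.)
Step 4: Test statistic W = min(W+, W-) = 27.
Step 5: Ties in |d|, so use the tie-corrected normal approximation.
        E[W] = n(n+1)/4 = 10*11/4 = 27.5.
        Tie groups: |d|=3 (t=3), |d|=6 (t=2), |d|=7 (t=2); sum(t^3 - t) = 36.
        Var[W] = n(n+1)(2n+1)/24 - sum(t^3-t)/48 = 2310/24 - 36/48 = 95.5.
        z = (W - E[W]) / sqrt(Var[W]) = (27 - 27.5) / 9.7724 = -0.0512.
        Two-sided p = 2*Phi(z) = 0.959194.
Step 6: alpha = 0.05. fail to reject H0.

W+ = 28, W- = 27, W = min = 27, p = 0.959194, fail to reject H0.


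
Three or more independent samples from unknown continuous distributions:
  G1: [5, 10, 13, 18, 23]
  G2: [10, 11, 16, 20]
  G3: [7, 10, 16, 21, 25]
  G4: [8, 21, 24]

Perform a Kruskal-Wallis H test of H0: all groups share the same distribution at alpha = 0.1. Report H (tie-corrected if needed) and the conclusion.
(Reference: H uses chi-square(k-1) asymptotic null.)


Step 1: Combine all N = 17 observations and assign midranks.
sorted (value, group, rank): (5,G1,1), (7,G3,2), (8,G4,3), (10,G1,5), (10,G2,5), (10,G3,5), (11,G2,7), (13,G1,8), (16,G2,9.5), (16,G3,9.5), (18,G1,11), (20,G2,12), (21,G3,13.5), (21,G4,13.5), (23,G1,15), (24,G4,16), (25,G3,17)
Step 2: Sum ranks within each group.
R_1 = 40 (n_1 = 5)
R_2 = 33.5 (n_2 = 4)
R_3 = 47 (n_3 = 5)
R_4 = 32.5 (n_4 = 3)
Step 3: H = 12/(N(N+1)) * sum(R_i^2/n_i) - 3(N+1)
     = 12/(17*18) * (40^2/5 + 33.5^2/4 + 47^2/5 + 32.5^2/3) - 3*18
     = 0.039216 * 1394.45 - 54
     = 0.684150.
Step 4: Ties present; correction factor C = 1 - 36/(17^3 - 17) = 0.992647. Corrected H = 0.684150 / 0.992647 = 0.689218.
Step 5: Under H0, H ~ chi^2(3); p-value = 0.875737.
Step 6: alpha = 0.1. fail to reject H0.

H = 0.6892, df = 3, p = 0.875737, fail to reject H0.


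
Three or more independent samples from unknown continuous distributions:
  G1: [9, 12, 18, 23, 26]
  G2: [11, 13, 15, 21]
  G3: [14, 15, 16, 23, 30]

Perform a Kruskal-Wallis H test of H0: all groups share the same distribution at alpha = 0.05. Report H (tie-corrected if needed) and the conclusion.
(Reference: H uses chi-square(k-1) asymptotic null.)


Step 1: Combine all N = 14 observations and assign midranks.
sorted (value, group, rank): (9,G1,1), (11,G2,2), (12,G1,3), (13,G2,4), (14,G3,5), (15,G2,6.5), (15,G3,6.5), (16,G3,8), (18,G1,9), (21,G2,10), (23,G1,11.5), (23,G3,11.5), (26,G1,13), (30,G3,14)
Step 2: Sum ranks within each group.
R_1 = 37.5 (n_1 = 5)
R_2 = 22.5 (n_2 = 4)
R_3 = 45 (n_3 = 5)
Step 3: H = 12/(N(N+1)) * sum(R_i^2/n_i) - 3(N+1)
     = 12/(14*15) * (37.5^2/5 + 22.5^2/4 + 45^2/5) - 3*15
     = 0.057143 * 812.812 - 45
     = 1.446429.
Step 4: Ties present; correction factor C = 1 - 12/(14^3 - 14) = 0.995604. Corrected H = 1.446429 / 0.995604 = 1.452815.
Step 5: Under H0, H ~ chi^2(2); p-value = 0.483643.
Step 6: alpha = 0.05. fail to reject H0.

H = 1.4528, df = 2, p = 0.483643, fail to reject H0.


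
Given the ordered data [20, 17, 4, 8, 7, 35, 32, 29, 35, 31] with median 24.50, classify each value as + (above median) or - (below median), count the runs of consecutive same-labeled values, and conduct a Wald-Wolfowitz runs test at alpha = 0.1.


Step 1: Compute median = 24.50; label A = above, B = below.
Labels in order: BBBBBAAAAA  (n_A = 5, n_B = 5)
Step 2: Count runs R = 2.
Step 3: Under H0 (random ordering), E[R] = 2*n_A*n_B/(n_A+n_B) + 1 = 2*5*5/10 + 1 = 6.0000.
        Var[R] = 2*n_A*n_B*(2*n_A*n_B - n_A - n_B) / ((n_A+n_B)^2 * (n_A+n_B-1)) = 2000/900 = 2.2222.
        SD[R] = 1.4907.
Step 4: Continuity-corrected z = (R + 0.5 - E[R]) / SD[R] = (2 + 0.5 - 6.0000) / 1.4907 = -2.3479.
Step 5: Two-sided p-value via normal approximation = 2*(1 - Phi(|z|)) = 0.018881.
Step 6: alpha = 0.1. reject H0.

R = 2, z = -2.3479, p = 0.018881, reject H0.


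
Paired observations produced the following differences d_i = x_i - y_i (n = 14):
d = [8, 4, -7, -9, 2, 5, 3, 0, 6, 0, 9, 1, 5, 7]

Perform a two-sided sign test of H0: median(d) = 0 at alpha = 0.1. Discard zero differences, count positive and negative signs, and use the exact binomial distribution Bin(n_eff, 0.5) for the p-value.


Step 1: Discard zero differences. Original n = 14; n_eff = number of nonzero differences = 12.
Nonzero differences (with sign): +8, +4, -7, -9, +2, +5, +3, +6, +9, +1, +5, +7
Step 2: Count signs: positive = 10, negative = 2.
Step 3: Under H0: P(positive) = 0.5, so the number of positives S ~ Bin(12, 0.5).
Step 4: Two-sided exact p-value = sum of Bin(12,0.5) probabilities at or below the observed probability = 0.038574.
Step 5: alpha = 0.1. reject H0.

n_eff = 12, pos = 10, neg = 2, p = 0.038574, reject H0.


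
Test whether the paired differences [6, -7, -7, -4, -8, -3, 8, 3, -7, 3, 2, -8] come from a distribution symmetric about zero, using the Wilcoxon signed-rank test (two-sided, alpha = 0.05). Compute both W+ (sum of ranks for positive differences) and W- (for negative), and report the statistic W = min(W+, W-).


Step 1: Drop any zero differences (none here) and take |d_i|.
|d| = [6, 7, 7, 4, 8, 3, 8, 3, 7, 3, 2, 8]
Step 2: Midrank |d_i| (ties get averaged ranks).
ranks: |6|->6, |7|->8, |7|->8, |4|->5, |8|->11, |3|->3, |8|->11, |3|->3, |7|->8, |3|->3, |2|->1, |8|->11
Step 3: Attach original signs; sum ranks with positive sign and with negative sign.
W+ = 6 + 11 + 3 + 3 + 1 = 24
W- = 8 + 8 + 5 + 11 + 3 + 8 + 11 = 54
(Check: W+ + W- = 78 should equal n(n+1)/2 = 78.)
Step 4: Test statistic W = min(W+, W-) = 24.
Step 5: Ties in |d|, so use the tie-corrected normal approximation.
        E[W] = n(n+1)/4 = 12*13/4 = 39.
        Tie groups: |d|=3 (t=3), |d|=7 (t=3), |d|=8 (t=3); sum(t^3 - t) = 72.
        Var[W] = n(n+1)(2n+1)/24 - sum(t^3-t)/48 = 3900/24 - 72/48 = 161.
        z = (W - E[W]) / sqrt(Var[W]) = (24 - 39) / 12.6886 = -1.1822.
        Two-sided p = 2*Phi(z) = 0.237140.
Step 6: alpha = 0.05. fail to reject H0.

W+ = 24, W- = 54, W = min = 24, p = 0.237140, fail to reject H0.


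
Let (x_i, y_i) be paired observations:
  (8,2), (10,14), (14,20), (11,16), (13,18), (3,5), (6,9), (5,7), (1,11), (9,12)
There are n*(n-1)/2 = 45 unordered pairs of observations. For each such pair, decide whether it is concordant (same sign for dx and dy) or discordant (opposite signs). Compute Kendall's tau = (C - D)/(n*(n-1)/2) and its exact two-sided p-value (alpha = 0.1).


Step 1: Enumerate the 45 unordered pairs (i,j) with i<j and classify each by sign(x_j-x_i) * sign(y_j-y_i).
  (1,2):dx=+2,dy=+12->C; (1,3):dx=+6,dy=+18->C; (1,4):dx=+3,dy=+14->C; (1,5):dx=+5,dy=+16->C
  (1,6):dx=-5,dy=+3->D; (1,7):dx=-2,dy=+7->D; (1,8):dx=-3,dy=+5->D; (1,9):dx=-7,dy=+9->D
  (1,10):dx=+1,dy=+10->C; (2,3):dx=+4,dy=+6->C; (2,4):dx=+1,dy=+2->C; (2,5):dx=+3,dy=+4->C
  (2,6):dx=-7,dy=-9->C; (2,7):dx=-4,dy=-5->C; (2,8):dx=-5,dy=-7->C; (2,9):dx=-9,dy=-3->C
  (2,10):dx=-1,dy=-2->C; (3,4):dx=-3,dy=-4->C; (3,5):dx=-1,dy=-2->C; (3,6):dx=-11,dy=-15->C
  (3,7):dx=-8,dy=-11->C; (3,8):dx=-9,dy=-13->C; (3,9):dx=-13,dy=-9->C; (3,10):dx=-5,dy=-8->C
  (4,5):dx=+2,dy=+2->C; (4,6):dx=-8,dy=-11->C; (4,7):dx=-5,dy=-7->C; (4,8):dx=-6,dy=-9->C
  (4,9):dx=-10,dy=-5->C; (4,10):dx=-2,dy=-4->C; (5,6):dx=-10,dy=-13->C; (5,7):dx=-7,dy=-9->C
  (5,8):dx=-8,dy=-11->C; (5,9):dx=-12,dy=-7->C; (5,10):dx=-4,dy=-6->C; (6,7):dx=+3,dy=+4->C
  (6,8):dx=+2,dy=+2->C; (6,9):dx=-2,dy=+6->D; (6,10):dx=+6,dy=+7->C; (7,8):dx=-1,dy=-2->C
  (7,9):dx=-5,dy=+2->D; (7,10):dx=+3,dy=+3->C; (8,9):dx=-4,dy=+4->D; (8,10):dx=+4,dy=+5->C
  (9,10):dx=+8,dy=+1->C
Step 2: C = 38, D = 7, total pairs = 45.
Step 3: tau = (C - D)/(n(n-1)/2) = (38 - 7)/45 = 0.688889.
Step 4: Exact two-sided p-value (enumerate n! = 3628800 permutations of y under H0): p = 0.004687.
Step 5: alpha = 0.1. reject H0.

tau_b = 0.6889 (C=38, D=7), p = 0.004687, reject H0.


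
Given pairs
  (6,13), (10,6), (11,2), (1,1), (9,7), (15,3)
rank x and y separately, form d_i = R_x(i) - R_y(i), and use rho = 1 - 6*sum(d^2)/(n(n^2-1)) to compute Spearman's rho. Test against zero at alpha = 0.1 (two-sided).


Step 1: Rank x and y separately (midranks; no ties here).
rank(x): 6->2, 10->4, 11->5, 1->1, 9->3, 15->6
rank(y): 13->6, 6->4, 2->2, 1->1, 7->5, 3->3
Step 2: d_i = R_x(i) - R_y(i); compute d_i^2.
  (2-6)^2=16, (4-4)^2=0, (5-2)^2=9, (1-1)^2=0, (3-5)^2=4, (6-3)^2=9
sum(d^2) = 38.
Step 3: rho = 1 - 6*38 / (6*(6^2 - 1)) = 1 - 228/210 = -0.085714.
Step 4: Under H0, t = rho * sqrt((n-2)/(1-rho^2)) = -0.1721 ~ t(4).
Step 5: Two-sided p-value from the t-distribution with 4 df = 0.871743.
Step 6: alpha = 0.1. fail to reject H0.

rho = -0.0857, p = 0.871743, fail to reject H0 at alpha = 0.1.


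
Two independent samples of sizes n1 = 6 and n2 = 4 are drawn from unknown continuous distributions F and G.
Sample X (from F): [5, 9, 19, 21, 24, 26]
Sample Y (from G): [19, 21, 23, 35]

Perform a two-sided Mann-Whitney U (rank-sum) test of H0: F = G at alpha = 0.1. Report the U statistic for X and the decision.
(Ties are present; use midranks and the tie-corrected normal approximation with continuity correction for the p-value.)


Step 1: Combine and sort all 10 observations; assign midranks.
sorted (value, group): (5,X), (9,X), (19,X), (19,Y), (21,X), (21,Y), (23,Y), (24,X), (26,X), (35,Y)
ranks: 5->1, 9->2, 19->3.5, 19->3.5, 21->5.5, 21->5.5, 23->7, 24->8, 26->9, 35->10
Step 2: Rank sum for X: R1 = 1 + 2 + 3.5 + 5.5 + 8 + 9 = 29.
Step 3: U_X = R1 - n1(n1+1)/2 = 29 - 6*7/2 = 29 - 21 = 8.
       U_Y = n1*n2 - U_X = 24 - 8 = 16.
Step 4: Ties are present, so use the tie-corrected normal approximation (with continuity correction) for the p-value.
Step 5: p-value = 0.452793; compare to alpha = 0.1. fail to reject H0.

U_X = 8, p = 0.452793, fail to reject H0 at alpha = 0.1.


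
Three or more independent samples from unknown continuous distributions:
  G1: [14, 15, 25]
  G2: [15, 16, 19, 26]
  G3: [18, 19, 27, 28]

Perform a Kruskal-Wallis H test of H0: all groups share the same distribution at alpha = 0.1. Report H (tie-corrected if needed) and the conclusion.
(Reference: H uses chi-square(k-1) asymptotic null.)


Step 1: Combine all N = 11 observations and assign midranks.
sorted (value, group, rank): (14,G1,1), (15,G1,2.5), (15,G2,2.5), (16,G2,4), (18,G3,5), (19,G2,6.5), (19,G3,6.5), (25,G1,8), (26,G2,9), (27,G3,10), (28,G3,11)
Step 2: Sum ranks within each group.
R_1 = 11.5 (n_1 = 3)
R_2 = 22 (n_2 = 4)
R_3 = 32.5 (n_3 = 4)
Step 3: H = 12/(N(N+1)) * sum(R_i^2/n_i) - 3(N+1)
     = 12/(11*12) * (11.5^2/3 + 22^2/4 + 32.5^2/4) - 3*12
     = 0.090909 * 429.146 - 36
     = 3.013258.
Step 4: Ties present; correction factor C = 1 - 12/(11^3 - 11) = 0.990909. Corrected H = 3.013258 / 0.990909 = 3.040902.
Step 5: Under H0, H ~ chi^2(2); p-value = 0.218613.
Step 6: alpha = 0.1. fail to reject H0.

H = 3.0409, df = 2, p = 0.218613, fail to reject H0.


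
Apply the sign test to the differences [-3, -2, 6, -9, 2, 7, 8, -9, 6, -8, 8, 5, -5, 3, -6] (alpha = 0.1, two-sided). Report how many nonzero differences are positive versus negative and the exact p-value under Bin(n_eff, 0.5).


Step 1: Discard zero differences. Original n = 15; n_eff = number of nonzero differences = 15.
Nonzero differences (with sign): -3, -2, +6, -9, +2, +7, +8, -9, +6, -8, +8, +5, -5, +3, -6
Step 2: Count signs: positive = 8, negative = 7.
Step 3: Under H0: P(positive) = 0.5, so the number of positives S ~ Bin(15, 0.5).
Step 4: Two-sided exact p-value = sum of Bin(15,0.5) probabilities at or below the observed probability = 1.000000.
Step 5: alpha = 0.1. fail to reject H0.

n_eff = 15, pos = 8, neg = 7, p = 1.000000, fail to reject H0.


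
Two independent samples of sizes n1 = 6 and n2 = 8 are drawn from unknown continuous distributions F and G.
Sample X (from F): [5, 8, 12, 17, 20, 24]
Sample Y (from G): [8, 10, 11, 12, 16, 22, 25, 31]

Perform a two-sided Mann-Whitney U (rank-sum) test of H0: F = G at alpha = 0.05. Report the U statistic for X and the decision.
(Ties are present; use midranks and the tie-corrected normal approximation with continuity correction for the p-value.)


Step 1: Combine and sort all 14 observations; assign midranks.
sorted (value, group): (5,X), (8,X), (8,Y), (10,Y), (11,Y), (12,X), (12,Y), (16,Y), (17,X), (20,X), (22,Y), (24,X), (25,Y), (31,Y)
ranks: 5->1, 8->2.5, 8->2.5, 10->4, 11->5, 12->6.5, 12->6.5, 16->8, 17->9, 20->10, 22->11, 24->12, 25->13, 31->14
Step 2: Rank sum for X: R1 = 1 + 2.5 + 6.5 + 9 + 10 + 12 = 41.
Step 3: U_X = R1 - n1(n1+1)/2 = 41 - 6*7/2 = 41 - 21 = 20.
       U_Y = n1*n2 - U_X = 48 - 20 = 28.
Step 4: Ties are present, so use the tie-corrected normal approximation (with continuity correction) for the p-value.
Step 5: p-value = 0.650661; compare to alpha = 0.05. fail to reject H0.

U_X = 20, p = 0.650661, fail to reject H0 at alpha = 0.05.


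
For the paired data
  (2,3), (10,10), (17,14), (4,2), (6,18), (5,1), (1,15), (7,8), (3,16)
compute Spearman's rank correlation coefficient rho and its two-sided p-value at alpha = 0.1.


Step 1: Rank x and y separately (midranks; no ties here).
rank(x): 2->2, 10->8, 17->9, 4->4, 6->6, 5->5, 1->1, 7->7, 3->3
rank(y): 3->3, 10->5, 14->6, 2->2, 18->9, 1->1, 15->7, 8->4, 16->8
Step 2: d_i = R_x(i) - R_y(i); compute d_i^2.
  (2-3)^2=1, (8-5)^2=9, (9-6)^2=9, (4-2)^2=4, (6-9)^2=9, (5-1)^2=16, (1-7)^2=36, (7-4)^2=9, (3-8)^2=25
sum(d^2) = 118.
Step 3: rho = 1 - 6*118 / (9*(9^2 - 1)) = 1 - 708/720 = 0.016667.
Step 4: Under H0, t = rho * sqrt((n-2)/(1-rho^2)) = 0.0441 ~ t(7).
Step 5: Two-sided p-value from the t-distribution with 7 df = 0.966055.
Step 6: alpha = 0.1. fail to reject H0.

rho = 0.0167, p = 0.966055, fail to reject H0 at alpha = 0.1.


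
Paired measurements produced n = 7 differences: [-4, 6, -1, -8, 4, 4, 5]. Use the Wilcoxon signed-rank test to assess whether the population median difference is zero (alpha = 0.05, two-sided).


Step 1: Drop any zero differences (none here) and take |d_i|.
|d| = [4, 6, 1, 8, 4, 4, 5]
Step 2: Midrank |d_i| (ties get averaged ranks).
ranks: |4|->3, |6|->6, |1|->1, |8|->7, |4|->3, |4|->3, |5|->5
Step 3: Attach original signs; sum ranks with positive sign and with negative sign.
W+ = 6 + 3 + 3 + 5 = 17
W- = 3 + 1 + 7 = 11
(Check: W+ + W- = 28 should equal n(n+1)/2 = 28.)
Step 4: Test statistic W = min(W+, W-) = 11.
Step 5: Ties in |d|, so use the tie-corrected normal approximation.
        E[W] = n(n+1)/4 = 7*8/4 = 14.
        Tie groups: |d|=4 (t=3); sum(t^3 - t) = 24.
        Var[W] = n(n+1)(2n+1)/24 - sum(t^3-t)/48 = 840/24 - 24/48 = 34.5.
        z = (W - E[W]) / sqrt(Var[W]) = (11 - 14) / 5.8737 = -0.5108.
        Two-sided p = 2*Phi(z) = 0.609523.
Step 6: alpha = 0.05. fail to reject H0.

W+ = 17, W- = 11, W = min = 11, p = 0.609523, fail to reject H0.


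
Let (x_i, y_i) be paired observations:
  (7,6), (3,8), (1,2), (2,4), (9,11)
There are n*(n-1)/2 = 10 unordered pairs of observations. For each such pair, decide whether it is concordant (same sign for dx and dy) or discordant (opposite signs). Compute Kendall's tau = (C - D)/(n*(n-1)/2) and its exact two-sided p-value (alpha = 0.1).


Step 1: Enumerate the 10 unordered pairs (i,j) with i<j and classify each by sign(x_j-x_i) * sign(y_j-y_i).
  (1,2):dx=-4,dy=+2->D; (1,3):dx=-6,dy=-4->C; (1,4):dx=-5,dy=-2->C; (1,5):dx=+2,dy=+5->C
  (2,3):dx=-2,dy=-6->C; (2,4):dx=-1,dy=-4->C; (2,5):dx=+6,dy=+3->C; (3,4):dx=+1,dy=+2->C
  (3,5):dx=+8,dy=+9->C; (4,5):dx=+7,dy=+7->C
Step 2: C = 9, D = 1, total pairs = 10.
Step 3: tau = (C - D)/(n(n-1)/2) = (9 - 1)/10 = 0.800000.
Step 4: Exact two-sided p-value (enumerate n! = 120 permutations of y under H0): p = 0.083333.
Step 5: alpha = 0.1. reject H0.

tau_b = 0.8000 (C=9, D=1), p = 0.083333, reject H0.


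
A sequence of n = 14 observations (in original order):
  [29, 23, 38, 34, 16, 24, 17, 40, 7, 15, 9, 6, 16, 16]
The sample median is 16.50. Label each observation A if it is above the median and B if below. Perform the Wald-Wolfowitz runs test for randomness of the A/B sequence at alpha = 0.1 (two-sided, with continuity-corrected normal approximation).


Step 1: Compute median = 16.50; label A = above, B = below.
Labels in order: AAAABAAABBBBBB  (n_A = 7, n_B = 7)
Step 2: Count runs R = 4.
Step 3: Under H0 (random ordering), E[R] = 2*n_A*n_B/(n_A+n_B) + 1 = 2*7*7/14 + 1 = 8.0000.
        Var[R] = 2*n_A*n_B*(2*n_A*n_B - n_A - n_B) / ((n_A+n_B)^2 * (n_A+n_B-1)) = 8232/2548 = 3.2308.
        SD[R] = 1.7974.
Step 4: Continuity-corrected z = (R + 0.5 - E[R]) / SD[R] = (4 + 0.5 - 8.0000) / 1.7974 = -1.9472.
Step 5: Two-sided p-value via normal approximation = 2*(1 - Phi(|z|)) = 0.051508.
Step 6: alpha = 0.1. reject H0.

R = 4, z = -1.9472, p = 0.051508, reject H0.


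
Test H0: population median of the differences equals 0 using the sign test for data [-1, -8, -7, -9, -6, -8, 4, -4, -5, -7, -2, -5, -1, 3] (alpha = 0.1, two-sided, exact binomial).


Step 1: Discard zero differences. Original n = 14; n_eff = number of nonzero differences = 14.
Nonzero differences (with sign): -1, -8, -7, -9, -6, -8, +4, -4, -5, -7, -2, -5, -1, +3
Step 2: Count signs: positive = 2, negative = 12.
Step 3: Under H0: P(positive) = 0.5, so the number of positives S ~ Bin(14, 0.5).
Step 4: Two-sided exact p-value = sum of Bin(14,0.5) probabilities at or below the observed probability = 0.012939.
Step 5: alpha = 0.1. reject H0.

n_eff = 14, pos = 2, neg = 12, p = 0.012939, reject H0.
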